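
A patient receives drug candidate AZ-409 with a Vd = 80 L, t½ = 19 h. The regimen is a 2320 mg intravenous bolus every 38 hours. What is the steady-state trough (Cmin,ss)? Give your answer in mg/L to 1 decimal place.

9.7 mg/L

τ = 38 h = 2 half-lives, so f = (1/2)^2 = 0.25.
Accumulation ratio R = 1/(1 − f) = 1/0.75 = 4/3.
Single-dose peak C₀ = D/Vd = 2320/80 = 29 mg/L.
Steady-state peak Cmax,ss = C₀·R = 29 × 4/3 ≈ 38.667 mg/L.
Steady-state trough Cmin,ss = Cmax,ss·f ≈ 38.667 × 0.25 ≈ 9.667 mg/L.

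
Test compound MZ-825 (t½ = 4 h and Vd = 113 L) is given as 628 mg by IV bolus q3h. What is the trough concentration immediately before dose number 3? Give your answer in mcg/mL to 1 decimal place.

5.3 mcg/mL

f = (1/2)^(τ/t½) = (1/2)^(3/4) ≈ 0.5946.
C₀ = D/Vd = 628/113 ≈ 5.558 mcg/mL.
Before the 3rd dose, 2 doses have been given. Superposition: Cmin = C₀·(f + f²).
≈ 5.558 × (0.5946 + 0.3535) ≈ 5.558 × 0.9481 ≈ 5.270 mcg/mL.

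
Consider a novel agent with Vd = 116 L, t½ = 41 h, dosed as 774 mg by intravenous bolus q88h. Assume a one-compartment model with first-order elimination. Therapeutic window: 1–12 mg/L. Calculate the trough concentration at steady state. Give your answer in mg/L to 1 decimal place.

1.9 mg/L

Over one 88-h interval, 88/41 ≈ 2.1463 half-lives elapse, leaving f ≈ 0.2259 of each dose.
Single-dose peak C₀ = D/Vd = 774/116 ≈ 6.672 mg/L.
Steady-state trough Cmin,ss = C₀·f/(1−f) ≈ 6.672 × 0.2259/0.7741 ≈ 1.947 mg/L.
Trough 1.9 mg/L vs MEC 1 mg/L: adequate.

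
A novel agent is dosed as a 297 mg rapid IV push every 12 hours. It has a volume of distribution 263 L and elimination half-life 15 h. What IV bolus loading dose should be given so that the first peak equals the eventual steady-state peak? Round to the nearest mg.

698 mg

f = (1/2)^(12/15) ≈ 0.574349; accumulation ratio R = 1/(1−f) ≈ 2.34934.
Loading dose to hit Cmax,ss on first dose: D_load = D_maint·R ≈ 297 × 2.34934 ≈ 697.75 mg.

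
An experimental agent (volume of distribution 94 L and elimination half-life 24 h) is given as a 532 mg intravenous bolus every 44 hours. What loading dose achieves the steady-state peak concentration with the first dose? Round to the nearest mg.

740 mg

f = (1/2)^(44/24) ≈ 0.280616; accumulation ratio R = 1/(1−f) ≈ 1.39008.
Loading dose to hit Cmax,ss on first dose: D_load = D_maint·R ≈ 532 × 1.39008 ≈ 739.52 mg.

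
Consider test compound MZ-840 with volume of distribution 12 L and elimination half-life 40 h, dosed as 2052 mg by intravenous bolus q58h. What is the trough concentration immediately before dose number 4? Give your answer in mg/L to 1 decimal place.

93.9 mg/L

f = (1/2)^(τ/t½) = (1/2)^(58/40) ≈ 0.3660.
C₀ = D/Vd = 2052/12 ≈ 171.000 mg/L.
Before the 4th dose, 3 doses have been given. Superposition: Cmin = C₀·(f + f² + … + f^3).
≈ 171.000 × (0.3660 + 0.1340 + 0.0490) ≈ 171.000 × 0.5490 ≈ 93.879 mg/L.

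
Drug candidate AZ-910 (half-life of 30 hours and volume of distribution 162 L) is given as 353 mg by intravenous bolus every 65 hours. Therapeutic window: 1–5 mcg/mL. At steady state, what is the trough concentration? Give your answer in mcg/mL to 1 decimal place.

0.6 mcg/mL

k = ln2/t½ = ln2/30 ≈ 0.023105 h⁻¹; fraction remaining f = e^(−kτ) = e^(−0.023105×65) ≈ 0.2227.
Each bolus raises the concentration by D/Vd = 353/162 ≈ 2.179 mcg/mL.
Steady-state trough Cmin,ss = C₀·f/(1−f) ≈ 2.179 × 0.2227/0.7773 ≈ 0.624 mcg/mL.
Trough 0.6 mcg/mL vs MEC 1 mcg/mL: subtherapeutic.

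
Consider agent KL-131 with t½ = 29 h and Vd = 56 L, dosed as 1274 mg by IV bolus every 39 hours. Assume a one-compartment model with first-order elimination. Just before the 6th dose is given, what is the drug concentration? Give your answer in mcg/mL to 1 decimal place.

f = (1/2)^(τ/t½) = (1/2)^(39/29) ≈ 0.3937.
C₀ = D/Vd = 1274/56 ≈ 22.750 mcg/mL.
Before the 6th dose, 5 doses have been given. Superposition: Cmin = C₀·(f + f² + … + f^5).
≈ 22.750 × (0.3937 + 0.1550 + 0.0610 + 0.0240 + 0.0095) ≈ 22.750 × 0.6432 ≈ 14.633 mcg/mL.

14.6 mcg/mL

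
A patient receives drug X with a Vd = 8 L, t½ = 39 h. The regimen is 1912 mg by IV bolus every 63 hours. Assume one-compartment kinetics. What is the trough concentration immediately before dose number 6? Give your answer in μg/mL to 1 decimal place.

115.4 μg/mL

f = (1/2)^(τ/t½) = (1/2)^(63/39) ≈ 0.3264.
C₀ = D/Vd = 1912/8 ≈ 239.000 μg/mL.
Before the 6th dose, 5 doses have been given. Superposition: Cmin = C₀·(f + f² + … + f^5).
≈ 239.000 × (0.3264 + 0.1065 + 0.0348 + 0.0114 + 0.0037) ≈ 239.000 × 0.4828 ≈ 115.389 μg/mL.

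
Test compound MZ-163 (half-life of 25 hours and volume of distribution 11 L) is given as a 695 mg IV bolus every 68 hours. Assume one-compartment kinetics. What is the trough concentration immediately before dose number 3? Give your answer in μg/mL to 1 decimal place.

11.0 μg/mL

f = (1/2)^(τ/t½) = (1/2)^(68/25) ≈ 0.1518.
C₀ = D/Vd = 695/11 ≈ 63.182 μg/mL.
Before the 3rd dose, 2 doses have been given. Superposition: Cmin = C₀·(f + f²).
≈ 63.182 × (0.1518 + 0.0230) ≈ 63.182 × 0.1748 ≈ 11.044 μg/mL.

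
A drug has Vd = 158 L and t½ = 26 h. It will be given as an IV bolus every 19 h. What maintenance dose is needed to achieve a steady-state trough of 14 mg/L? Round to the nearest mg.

1459 mg

τ/t½ = 19/26 ≈ 0.73077, so f = (1/2)^(19/26) ≈ 0.602583.
Cmin,ss = (D/Vd)·f/(1−f), so D = Cmin,ss·Vd·(1−f)/f.
D = 14 × 158 × (1−f)/f ≈ 14 × 158 × 0.65952 ≈ 1458.86 mg.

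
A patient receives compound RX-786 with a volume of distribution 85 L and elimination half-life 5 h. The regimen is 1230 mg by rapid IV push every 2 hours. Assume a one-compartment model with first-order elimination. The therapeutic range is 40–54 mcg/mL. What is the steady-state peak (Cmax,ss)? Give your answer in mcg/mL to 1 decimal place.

59.8 mcg/mL

Over one 2-h interval, 2/5 ≈ 0.4 half-lives elapse, leaving f ≈ 0.7579 of each dose.
Accumulation ratio R = 1/(1 − f) ≈ 1/0.2421 ≈ 4.1305.
Single-dose peak C₀ = D/Vd = 1230/85 ≈ 14.471 mcg/mL.
Steady-state peak Cmax,ss = C₀·R ≈ 14.471 × 4.1305 ≈ 59.772 mcg/mL.
Peak 59.8 mcg/mL vs MTC 54 mcg/mL: exceeds toxic threshold.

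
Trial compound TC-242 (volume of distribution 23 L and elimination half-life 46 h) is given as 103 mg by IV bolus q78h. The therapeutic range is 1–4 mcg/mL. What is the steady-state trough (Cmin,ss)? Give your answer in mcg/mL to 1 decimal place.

2.0 mcg/mL

τ/t½ = 78/46 ≈ 1.6957, so fraction remaining f = (1/2)^(78/46) ≈ 0.3087.
Single-dose peak C₀ = D/Vd = 103/23 ≈ 4.478 mcg/mL.
Steady-state trough Cmin,ss = C₀·f/(1−f) ≈ 4.478 × 0.3087/0.6913 ≈ 2.000 mcg/mL.
Trough 2.0 mcg/mL vs MEC 1 mcg/mL: adequate.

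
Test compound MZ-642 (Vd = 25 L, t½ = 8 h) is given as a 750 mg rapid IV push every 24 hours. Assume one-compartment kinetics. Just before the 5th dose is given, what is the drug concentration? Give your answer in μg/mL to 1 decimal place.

f = (1/2)^(τ/t½) = (1/2)^(24/8) ≈ 0.1250.
C₀ = D/Vd = 750/25 ≈ 30.000 μg/mL.
Before the 5th dose, 4 doses have been given. Superposition: Cmin = C₀·(f + f² + … + f^4).
≈ 30.000 × (0.1250 + 0.0156 + 0.0020 + 0.0002) ≈ 30.000 × 0.1428 ≈ 4.284 μg/mL.

4.3 μg/mL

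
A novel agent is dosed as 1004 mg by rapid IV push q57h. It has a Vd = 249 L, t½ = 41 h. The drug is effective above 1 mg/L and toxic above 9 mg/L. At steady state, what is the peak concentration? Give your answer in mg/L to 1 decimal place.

6.5 mg/L

Over one 57-h interval, 57/41 ≈ 1.3902 half-lives elapse, leaving f ≈ 0.3815 of each dose.
At steady state, accumulation factor R = 1/(1 − e^(−kτ)) ≈ 1.6168.
Each bolus raises the concentration by D/Vd = 1004/249 ≈ 4.032 mg/L.
Steady-state peak Cmax,ss = C₀·R ≈ 4.032 × 1.6168 ≈ 6.519 mg/L.
Peak 6.5 mg/L vs MTC 9 mg/L: below toxic threshold.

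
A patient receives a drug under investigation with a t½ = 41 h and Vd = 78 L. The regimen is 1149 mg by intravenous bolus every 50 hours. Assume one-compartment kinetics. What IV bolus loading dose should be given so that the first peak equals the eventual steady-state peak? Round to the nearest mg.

2014 mg

f = (1/2)^(50/41) ≈ 0.429428; accumulation ratio R = 1/(1−f) ≈ 1.75263.
Loading dose to hit Cmax,ss on first dose: D_load = D_maint·R ≈ 1149 × 1.75263 ≈ 2013.77 mg.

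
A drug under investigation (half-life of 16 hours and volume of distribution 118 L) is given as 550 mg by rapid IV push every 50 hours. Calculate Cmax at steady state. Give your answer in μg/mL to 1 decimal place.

5.3 μg/mL

Over one 50-h interval, 50/16 ≈ 3.125 half-lives elapse, leaving f ≈ 0.1146 of each dose.
At steady state, accumulation factor R = 1/(1 − e^(−kτ)) ≈ 1.1294.
Single-dose peak C₀ = D/Vd = 550/118 ≈ 4.661 μg/mL.
Steady-state peak Cmax,ss = C₀·R ≈ 4.661 × 1.1294 ≈ 5.264 μg/mL.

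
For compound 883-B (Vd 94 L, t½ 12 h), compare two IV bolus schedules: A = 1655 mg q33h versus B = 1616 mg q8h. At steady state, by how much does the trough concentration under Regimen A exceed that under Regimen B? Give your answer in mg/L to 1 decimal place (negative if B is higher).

-26.2 mg/L

Regimen A: f = (1/2)^(33/12) ≈ 0.1487; Cmin,ss = (1655/94)·f/(1−f) ≈ 3.075 mg/L.
Regimen B: f = (1/2)^(8/12) ≈ 0.6300; Cmin,ss = (1616/94)·f/(1−f) ≈ 29.272 mg/L.
Difference ≈ 3.075 − 29.272 ≈ -26.197 mg/L.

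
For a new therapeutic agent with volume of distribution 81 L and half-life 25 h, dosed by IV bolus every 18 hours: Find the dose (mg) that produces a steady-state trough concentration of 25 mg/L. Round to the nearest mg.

1311 mg

τ/t½ = 18/25 ≈ 0.72, so f = (1/2)^(18/25) ≈ 0.607097.
Cmin,ss = (D/Vd)·f/(1−f), so D = Cmin,ss·Vd·(1−f)/f.
D = 25 × 81 × (1−f)/f ≈ 25 × 81 × 0.64718 ≈ 1310.54 mg.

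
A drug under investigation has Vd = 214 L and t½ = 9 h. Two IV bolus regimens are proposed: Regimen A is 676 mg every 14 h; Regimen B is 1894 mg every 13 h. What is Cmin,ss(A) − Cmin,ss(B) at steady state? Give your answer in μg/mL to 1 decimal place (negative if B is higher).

Regimen A: f = (1/2)^(14/9) ≈ 0.3402; Cmin,ss = (676/214)·f/(1−f) ≈ 1.629 μg/mL.
Regimen B: f = (1/2)^(13/9) ≈ 0.3674; Cmin,ss = (1894/214)·f/(1−f) ≈ 5.140 μg/mL.
Difference ≈ 1.629 − 5.140 ≈ -3.511 μg/mL.

-3.5 μg/mL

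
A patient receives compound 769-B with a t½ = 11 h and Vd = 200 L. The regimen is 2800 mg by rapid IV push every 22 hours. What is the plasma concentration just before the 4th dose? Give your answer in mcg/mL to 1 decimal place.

4.6 mcg/mL

f = (1/2)^(τ/t½) = (1/2)^(22/11) ≈ 0.2500.
C₀ = D/Vd = 2800/200 ≈ 14.000 mcg/mL.
Before the 4th dose, 3 doses have been given. Superposition: Cmin = C₀·(f + f² + … + f^3).
≈ 14.000 × (0.2500 + 0.0625 + 0.0156) ≈ 14.000 × 0.3281 ≈ 4.593 mcg/mL.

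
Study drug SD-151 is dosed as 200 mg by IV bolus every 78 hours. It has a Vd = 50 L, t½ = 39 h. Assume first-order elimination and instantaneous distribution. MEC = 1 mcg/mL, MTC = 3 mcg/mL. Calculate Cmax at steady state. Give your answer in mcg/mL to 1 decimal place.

5.3 mcg/mL

τ = 78 h = 2 half-lives, so f = (1/2)^2 = 0.25.
At steady state, R = 1/(1 − 0.25) = 4/3.
Single-dose peak C₀ = D/Vd = 200/50 = 4 mcg/mL.
Steady-state peak Cmax,ss = C₀·R = 4 × 4/3 ≈ 5.333 mcg/mL.
Peak 5.3 mcg/mL vs MTC 3 mcg/mL: exceeds toxic threshold.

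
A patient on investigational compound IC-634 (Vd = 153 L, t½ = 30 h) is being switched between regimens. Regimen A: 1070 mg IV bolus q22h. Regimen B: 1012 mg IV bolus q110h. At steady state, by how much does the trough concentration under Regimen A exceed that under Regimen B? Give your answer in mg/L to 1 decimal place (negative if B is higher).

Regimen A: f = (1/2)^(22/30) ≈ 0.6015; Cmin,ss = (1070/153)·f/(1−f) ≈ 10.556 mg/L.
Regimen B: f = (1/2)^(110/30) ≈ 0.0787; Cmin,ss = (1012/153)·f/(1−f) ≈ 0.565 mg/L.
Difference ≈ 10.556 − 0.565 ≈ 9.991 mg/L.

10.0 mg/L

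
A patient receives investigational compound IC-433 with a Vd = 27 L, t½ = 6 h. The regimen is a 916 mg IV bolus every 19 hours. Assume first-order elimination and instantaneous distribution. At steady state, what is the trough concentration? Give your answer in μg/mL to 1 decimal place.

τ/t½ = 19/6 ≈ 3.1667, so fraction remaining f = (1/2)^(19/6) ≈ 0.1114.
Accumulation ratio R = 1/(1 − f) ≈ 1/0.8886 ≈ 1.1254.
Single-dose peak C₀ = D/Vd = 916/27 ≈ 33.926 μg/mL.
Cmax,ss = C₀/(1 − f) ≈ 33.926/0.8886 ≈ 38.179 μg/mL.
Steady-state trough Cmin,ss = Cmax,ss·f ≈ 38.179 × 0.1114 ≈ 4.253 μg/mL.

4.3 μg/mL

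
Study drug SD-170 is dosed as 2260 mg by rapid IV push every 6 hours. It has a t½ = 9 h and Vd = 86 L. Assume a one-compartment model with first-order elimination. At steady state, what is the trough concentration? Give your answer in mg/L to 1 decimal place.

k = ln2/t½ = ln2/9 ≈ 0.077016 h⁻¹; fraction remaining f = e^(−kτ) = e^(−0.077016×6) ≈ 0.6300.
Each bolus raises the concentration by D/Vd = 2260/86 ≈ 26.279 mg/L.
Steady-state trough Cmin,ss = C₀·f/(1−f) ≈ 26.279 × 0.6300/0.3700 ≈ 44.745 mg/L.

44.7 mg/L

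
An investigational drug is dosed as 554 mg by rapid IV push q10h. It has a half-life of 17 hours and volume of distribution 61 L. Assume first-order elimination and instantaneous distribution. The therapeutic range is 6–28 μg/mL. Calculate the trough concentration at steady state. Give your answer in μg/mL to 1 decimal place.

18.0 μg/mL

k = ln2/t½ = ln2/17 ≈ 0.040773 h⁻¹; fraction remaining f = e^(−kτ) = e^(−0.040773×10) ≈ 0.6652.
At steady state, accumulation factor R = 1/(1 − e^(−kτ)) ≈ 2.9869.
Single-dose peak C₀ = D/Vd = 554/61 ≈ 9.082 μg/mL.
Steady-state peak Cmax,ss = C₀·R ≈ 9.082 × 2.9869 ≈ 27.127 μg/mL.
Steady-state trough Cmin,ss = Cmax,ss·f ≈ 27.127 × 0.6652 ≈ 18.045 μg/mL.
Trough 18.0 μg/mL vs MEC 6 μg/mL: adequate.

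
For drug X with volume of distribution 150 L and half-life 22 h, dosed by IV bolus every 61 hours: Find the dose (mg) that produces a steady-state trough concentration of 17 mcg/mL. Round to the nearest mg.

τ/t½ = 61/22 ≈ 2.7727, so f = (1/2)^(61/22) ≈ 0.146327.
Cmin,ss = (D/Vd)·f/(1−f), so D = Cmin,ss·Vd·(1−f)/f.
D = 17 × 150 × (1−f)/f ≈ 17 × 150 × 5.83401 ≈ 14876.73 mg.

14877 mg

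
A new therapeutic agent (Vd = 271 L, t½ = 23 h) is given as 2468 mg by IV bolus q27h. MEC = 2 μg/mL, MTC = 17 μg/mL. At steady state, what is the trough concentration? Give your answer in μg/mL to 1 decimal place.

7.2 μg/mL

k = ln2/t½ = ln2/23 ≈ 0.030137 h⁻¹; fraction remaining f = e^(−kτ) = e^(−0.030137×27) ≈ 0.4432.
Accumulation ratio R = 1/(1 − f) ≈ 1/0.5568 ≈ 1.7960.
Single-dose peak C₀ = D/Vd = 2468/271 ≈ 9.107 μg/mL.
Steady-state peak Cmax,ss = C₀·R ≈ 9.107 × 1.7960 ≈ 16.356 μg/mL.
Steady-state trough Cmin,ss = Cmax,ss·f ≈ 16.356 × 0.4432 ≈ 7.249 μg/mL.
Trough 7.2 μg/mL vs MEC 2 μg/mL: adequate.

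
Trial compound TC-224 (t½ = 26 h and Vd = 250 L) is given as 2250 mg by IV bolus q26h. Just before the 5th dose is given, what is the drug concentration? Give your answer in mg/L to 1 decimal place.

8.4 mg/L

f = (1/2)^(τ/t½) = (1/2)^(26/26) ≈ 0.5000.
C₀ = D/Vd = 2250/250 ≈ 9.000 mg/L.
Before the 5th dose, 4 doses have been given. Superposition: Cmin = C₀·(f + f² + … + f^4).
≈ 9.000 × (0.5000 + 0.2500 + 0.1250 + 0.0625) ≈ 9.000 × 0.9375 ≈ 8.438 mg/L.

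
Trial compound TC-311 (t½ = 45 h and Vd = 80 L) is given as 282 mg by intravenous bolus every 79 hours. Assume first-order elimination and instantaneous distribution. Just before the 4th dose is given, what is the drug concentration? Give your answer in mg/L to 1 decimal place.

f = (1/2)^(τ/t½) = (1/2)^(79/45) ≈ 0.2962.
C₀ = D/Vd = 282/80 ≈ 3.525 mg/L.
Before the 4th dose, 3 doses have been given. Superposition: Cmin = C₀·(f + f² + … + f^3).
≈ 3.525 × (0.2962 + 0.0877 + 0.0260) ≈ 3.525 × 0.4099 ≈ 1.445 mg/L.

1.4 mg/L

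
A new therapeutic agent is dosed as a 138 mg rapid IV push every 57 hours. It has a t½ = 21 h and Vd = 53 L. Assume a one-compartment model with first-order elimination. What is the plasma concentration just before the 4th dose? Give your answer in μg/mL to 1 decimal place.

0.5 μg/mL

f = (1/2)^(τ/t½) = (1/2)^(57/21) ≈ 0.1524.
C₀ = D/Vd = 138/53 ≈ 2.604 μg/mL.
Before the 4th dose, 3 doses have been given. Superposition: Cmin = C₀·(f + f² + … + f^3).
≈ 2.604 × (0.1524 + 0.0232 + 0.0035) ≈ 2.604 × 0.1791 ≈ 0.466 μg/mL.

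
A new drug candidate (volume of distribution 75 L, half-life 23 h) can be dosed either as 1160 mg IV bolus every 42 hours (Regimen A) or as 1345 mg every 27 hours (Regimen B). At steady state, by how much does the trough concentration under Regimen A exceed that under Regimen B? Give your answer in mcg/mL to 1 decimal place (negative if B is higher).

-8.2 mcg/mL

Regimen A: f = (1/2)^(42/23) ≈ 0.2820; Cmin,ss = (1160/75)·f/(1−f) ≈ 6.075 mcg/mL.
Regimen B: f = (1/2)^(27/23) ≈ 0.4432; Cmin,ss = (1345/75)·f/(1−f) ≈ 14.275 mcg/mL.
Difference ≈ 6.075 − 14.275 ≈ -8.200 mcg/mL.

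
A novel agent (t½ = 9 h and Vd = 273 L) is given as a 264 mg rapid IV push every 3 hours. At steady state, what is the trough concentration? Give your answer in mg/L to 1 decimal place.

τ/t½ = 3/9 ≈ 0.33333, so fraction remaining f = (1/2)^(3/9) ≈ 0.7937.
Accumulation ratio R = 1/(1 − f) ≈ 1/0.2063 ≈ 4.8473.
Each bolus raises the concentration by D/Vd = 264/273 ≈ 0.967 mg/L.
Cmax,ss = C₀/(1 − f) ≈ 0.967/0.2063 ≈ 4.687 mg/L.
Steady-state trough Cmin,ss = Cmax,ss·f ≈ 4.687 × 0.7937 ≈ 3.720 mg/L.

3.7 mg/L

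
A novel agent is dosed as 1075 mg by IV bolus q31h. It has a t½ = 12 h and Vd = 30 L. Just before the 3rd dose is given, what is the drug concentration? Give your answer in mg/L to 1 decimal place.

7.0 mg/L

f = (1/2)^(τ/t½) = (1/2)^(31/12) ≈ 0.1669.
C₀ = D/Vd = 1075/30 ≈ 35.833 mg/L.
Before the 3rd dose, 2 doses have been given. Superposition: Cmin = C₀·(f + f²).
≈ 35.833 × (0.1669 + 0.0279) ≈ 35.833 × 0.1948 ≈ 6.980 mg/L.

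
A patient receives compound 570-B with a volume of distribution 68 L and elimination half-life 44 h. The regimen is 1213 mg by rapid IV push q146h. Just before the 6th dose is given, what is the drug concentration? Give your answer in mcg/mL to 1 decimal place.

f = (1/2)^(τ/t½) = (1/2)^(146/44) ≈ 0.1003.
C₀ = D/Vd = 1213/68 ≈ 17.838 mcg/mL.
Before the 6th dose, 5 doses have been given. Superposition: Cmin = C₀·(f + f² + … + f^5).
≈ 17.838 × (0.1003 + 0.0101 + 0.0010 + 0.0001 + 0.0000) ≈ 17.838 × 0.1115 ≈ 1.989 mcg/mL.

2.0 mcg/mL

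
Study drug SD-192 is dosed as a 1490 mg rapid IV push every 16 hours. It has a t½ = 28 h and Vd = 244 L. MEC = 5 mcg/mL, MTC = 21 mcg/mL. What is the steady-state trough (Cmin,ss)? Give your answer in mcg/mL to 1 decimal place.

12.6 mcg/mL

τ/t½ = 16/28 ≈ 0.57143, so fraction remaining f = (1/2)^(16/28) ≈ 0.6730.
Each bolus raises the concentration by D/Vd = 1490/244 ≈ 6.107 mcg/mL.
Steady-state trough Cmin,ss = C₀·f/(1−f) ≈ 6.107 × 0.6730/0.3270 ≈ 12.569 mcg/mL.
Trough 12.6 mcg/mL vs MEC 5 mcg/mL: adequate.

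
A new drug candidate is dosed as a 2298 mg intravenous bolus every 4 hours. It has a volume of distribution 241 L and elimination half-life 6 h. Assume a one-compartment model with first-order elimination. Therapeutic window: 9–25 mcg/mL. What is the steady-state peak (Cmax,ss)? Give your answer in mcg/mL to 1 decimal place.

τ/t½ = 4/6 ≈ 0.66667, so fraction remaining f = (1/2)^(4/6) ≈ 0.6300.
Accumulation ratio R = 1/(1 − f) ≈ 1/0.3700 ≈ 2.7027.
Single-dose peak C₀ = D/Vd = 2298/241 ≈ 9.535 mcg/mL.
Steady-state peak Cmax,ss = C₀·R ≈ 9.535 × 2.7027 ≈ 25.770 mcg/mL.
Peak 25.8 mcg/mL vs MTC 25 mcg/mL: exceeds toxic threshold.

25.8 mcg/mL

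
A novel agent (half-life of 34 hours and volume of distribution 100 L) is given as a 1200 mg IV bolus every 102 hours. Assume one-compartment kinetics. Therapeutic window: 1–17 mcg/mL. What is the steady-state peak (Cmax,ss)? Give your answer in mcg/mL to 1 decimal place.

13.7 mcg/mL

The dosing interval is 3 half-lives, so f = 2^(−3) = 0.125.
Accumulation ratio R = 1/(1 − f) = 1/0.875 = 8/7.
Single-dose peak C₀ = D/Vd = 1200/100 = 12 mcg/mL.
Steady-state peak Cmax,ss = C₀·R = 12 × 8/7 ≈ 13.714 mcg/mL.
Peak 13.7 mcg/mL vs MTC 17 mcg/mL: below toxic threshold.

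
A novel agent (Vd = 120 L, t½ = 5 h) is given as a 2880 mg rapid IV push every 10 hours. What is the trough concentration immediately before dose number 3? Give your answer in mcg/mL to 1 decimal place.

7.5 mcg/mL

f = (1/2)^(τ/t½) = (1/2)^(10/5) ≈ 0.2500.
C₀ = D/Vd = 2880/120 ≈ 24.000 mcg/mL.
Before the 3rd dose, 2 doses have been given. Superposition: Cmin = C₀·(f + f²).
≈ 24.000 × (0.2500 + 0.0625) ≈ 24.000 × 0.3125 ≈ 7.500 mcg/mL.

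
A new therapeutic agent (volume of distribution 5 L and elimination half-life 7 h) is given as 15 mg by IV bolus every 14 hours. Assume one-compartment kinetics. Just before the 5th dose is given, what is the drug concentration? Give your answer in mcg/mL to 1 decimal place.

1.0 mcg/mL

f = (1/2)^(τ/t½) = (1/2)^(14/7) ≈ 0.2500.
C₀ = D/Vd = 15/5 ≈ 3.000 mcg/mL.
Before the 5th dose, 4 doses have been given. Superposition: Cmin = C₀·(f + f² + … + f^4).
≈ 3.000 × (0.2500 + 0.0625 + 0.0156 + 0.0039) ≈ 3.000 × 0.3320 ≈ 0.996 mcg/mL.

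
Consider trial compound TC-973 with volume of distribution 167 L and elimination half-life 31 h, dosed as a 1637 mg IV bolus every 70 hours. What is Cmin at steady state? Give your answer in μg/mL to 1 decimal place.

2.6 μg/mL

Over one 70-h interval, 70/31 ≈ 2.2581 half-lives elapse, leaving f ≈ 0.2091 of each dose.
Accumulation ratio R = 1/(1 − f) ≈ 1/0.7909 ≈ 1.2644.
Each bolus raises the concentration by D/Vd = 1637/167 ≈ 9.802 μg/mL.
Steady-state peak Cmax,ss = C₀·R ≈ 9.802 × 1.2644 ≈ 12.394 μg/mL.
Steady-state trough Cmin,ss = Cmax,ss·f ≈ 12.394 × 0.2091 ≈ 2.592 μg/mL.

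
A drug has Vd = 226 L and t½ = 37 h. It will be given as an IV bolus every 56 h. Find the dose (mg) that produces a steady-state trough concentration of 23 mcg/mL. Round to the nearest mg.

9643 mg

τ/t½ = 56/37 ≈ 1.5135, so f = (1/2)^(56/37) ≈ 0.350257.
Cmin,ss = (D/Vd)·f/(1−f), so D = Cmin,ss·Vd·(1−f)/f.
D = 23 × 226 × (1−f)/f ≈ 23 × 226 × 1.85505 ≈ 9642.55 mg.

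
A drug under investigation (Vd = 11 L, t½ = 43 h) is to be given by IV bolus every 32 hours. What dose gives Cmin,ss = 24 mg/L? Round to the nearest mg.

178 mg

τ/t½ = 32/43 ≈ 0.74419, so f = (1/2)^(32/43) ≈ 0.597005.
Cmin,ss = (D/Vd)·f/(1−f), so D = Cmin,ss·Vd·(1−f)/f.
D = 24 × 11 × (1−f)/f ≈ 24 × 11 × 0.67503 ≈ 178.21 mg.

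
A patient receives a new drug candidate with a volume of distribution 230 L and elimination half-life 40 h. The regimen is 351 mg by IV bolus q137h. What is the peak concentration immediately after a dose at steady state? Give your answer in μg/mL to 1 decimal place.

1.7 μg/mL

Over one 137-h interval, 137/40 ≈ 3.425 half-lives elapse, leaving f ≈ 0.0931 of each dose.
Accumulation ratio R = 1/(1 − f) ≈ 1/0.9069 ≈ 1.1027.
Single-dose peak C₀ = D/Vd = 351/230 ≈ 1.526 μg/mL.
Steady-state peak Cmax,ss = C₀·R ≈ 1.526 × 1.1027 ≈ 1.683 μg/mL.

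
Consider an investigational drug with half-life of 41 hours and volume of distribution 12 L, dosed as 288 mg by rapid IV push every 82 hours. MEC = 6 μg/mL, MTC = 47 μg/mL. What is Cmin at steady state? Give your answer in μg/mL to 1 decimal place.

8.0 μg/mL

τ = 82 h = 2 half-lives, so f = (1/2)^2 = 0.25.
Accumulation ratio R = 1/(1 − f) = 1/0.75 = 4/3.
Single-dose peak C₀ = D/Vd = 288/12 = 24 μg/mL.
Steady-state peak Cmax,ss = C₀·R = 24 × 4/3 ≈ 32.000 μg/mL.
Steady-state trough Cmin,ss = Cmax,ss·f ≈ 32.000 × 0.25 ≈ 8.000 μg/mL.
Trough 8.0 μg/mL vs MEC 6 μg/mL: adequate.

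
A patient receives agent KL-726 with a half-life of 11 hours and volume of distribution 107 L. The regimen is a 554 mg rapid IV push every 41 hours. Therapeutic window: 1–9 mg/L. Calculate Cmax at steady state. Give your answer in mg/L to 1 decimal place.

τ/t½ = 41/11 ≈ 3.7273, so fraction remaining f = (1/2)^(41/11) ≈ 0.0755.
Accumulation ratio R = 1/(1 − f) ≈ 1/0.9245 ≈ 1.0817.
Single-dose peak C₀ = D/Vd = 554/107 ≈ 5.178 mg/L.
Steady-state peak Cmax,ss = C₀·R ≈ 5.178 × 1.0817 ≈ 5.601 mg/L.
Peak 5.6 mg/L vs MTC 9 mg/L: below toxic threshold.

5.6 mg/L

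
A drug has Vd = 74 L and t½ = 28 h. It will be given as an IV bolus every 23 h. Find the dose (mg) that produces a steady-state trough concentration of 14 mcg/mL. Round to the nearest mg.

795 mg

τ/t½ = 23/28 ≈ 0.82143, so f = (1/2)^(23/28) ≈ 0.565881.
Cmin,ss = (D/Vd)·f/(1−f), so D = Cmin,ss·Vd·(1−f)/f.
D = 14 × 74 × (1−f)/f ≈ 14 × 74 × 0.76716 ≈ 794.78 mg.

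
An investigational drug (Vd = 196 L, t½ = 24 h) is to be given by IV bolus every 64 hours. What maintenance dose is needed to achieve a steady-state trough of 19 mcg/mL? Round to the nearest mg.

19922 mg

τ/t½ = 64/24 ≈ 2.6667, so f = (1/2)^(64/24) ≈ 0.157490.
Cmin,ss = (D/Vd)·f/(1−f), so D = Cmin,ss·Vd·(1−f)/f.
D = 19 × 196 × (1−f)/f ≈ 19 × 196 × 5.34961 ≈ 19921.95 mg.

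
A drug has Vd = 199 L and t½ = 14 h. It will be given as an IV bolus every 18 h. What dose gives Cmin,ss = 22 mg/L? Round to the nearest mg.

6296 mg

τ/t½ = 18/14 ≈ 1.2857, so f = (1/2)^(18/14) ≈ 0.410168.
Cmin,ss = (D/Vd)·f/(1−f), so D = Cmin,ss·Vd·(1−f)/f.
D = 22 × 199 × (1−f)/f ≈ 22 × 199 × 1.43803 ≈ 6295.70 mg.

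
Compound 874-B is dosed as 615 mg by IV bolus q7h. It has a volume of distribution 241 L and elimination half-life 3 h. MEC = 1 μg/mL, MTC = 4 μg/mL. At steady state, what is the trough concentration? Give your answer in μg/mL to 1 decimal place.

0.6 μg/mL

Over one 7-h interval, 7/3 ≈ 2.3333 half-lives elapse, leaving f ≈ 0.1984 of each dose.
Single-dose peak C₀ = D/Vd = 615/241 ≈ 2.552 μg/mL.
Steady-state trough Cmin,ss = C₀·f/(1−f) ≈ 2.552 × 0.1984/0.8016 ≈ 0.632 μg/mL.
Trough 0.6 μg/mL vs MEC 1 μg/mL: subtherapeutic.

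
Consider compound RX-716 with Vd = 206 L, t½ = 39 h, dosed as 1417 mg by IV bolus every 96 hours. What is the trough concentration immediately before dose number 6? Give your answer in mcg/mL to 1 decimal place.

f = (1/2)^(τ/t½) = (1/2)^(96/39) ≈ 0.1816.
C₀ = D/Vd = 1417/206 ≈ 6.879 mcg/mL.
Before the 6th dose, 5 doses have been given. Superposition: Cmin = C₀·(f + f² + … + f^5).
≈ 6.879 × (0.1816 + 0.0330 + 0.0060 + 0.0011 + 0.0002) ≈ 6.879 × 0.2219 ≈ 1.526 mcg/mL.

1.5 mcg/mL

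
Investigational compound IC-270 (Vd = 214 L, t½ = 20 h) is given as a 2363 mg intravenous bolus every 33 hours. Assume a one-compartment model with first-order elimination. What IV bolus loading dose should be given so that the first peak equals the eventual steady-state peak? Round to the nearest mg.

3468 mg

f = (1/2)^(33/20) ≈ 0.318640; accumulation ratio R = 1/(1−f) ≈ 1.46765.
Loading dose to hit Cmax,ss on first dose: D_load = D_maint·R ≈ 2363 × 1.46765 ≈ 3468.06 mg.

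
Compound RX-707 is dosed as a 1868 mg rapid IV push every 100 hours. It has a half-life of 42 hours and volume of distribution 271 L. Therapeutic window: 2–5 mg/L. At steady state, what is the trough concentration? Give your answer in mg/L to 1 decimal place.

1.6 mg/L

Over one 100-h interval, 100/42 ≈ 2.381 half-lives elapse, leaving f ≈ 0.1920 of each dose.
Accumulation ratio R = 1/(1 − f) ≈ 1/0.8080 ≈ 1.2376.
Each bolus raises the concentration by D/Vd = 1868/271 ≈ 6.893 mg/L.
Steady-state peak Cmax,ss = C₀·R ≈ 6.893 × 1.2376 ≈ 8.531 mg/L.
Steady-state trough Cmin,ss = Cmax,ss·f ≈ 8.531 × 0.1920 ≈ 1.638 mg/L.
Trough 1.6 mg/L vs MEC 2 mg/L: subtherapeutic.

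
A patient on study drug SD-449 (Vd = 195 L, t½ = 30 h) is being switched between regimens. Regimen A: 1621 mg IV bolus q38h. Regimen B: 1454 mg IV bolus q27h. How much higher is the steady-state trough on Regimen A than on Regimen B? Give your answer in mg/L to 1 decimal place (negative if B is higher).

-2.7 mg/L

Regimen A: f = (1/2)^(38/30) ≈ 0.4156; Cmin,ss = (1621/195)·f/(1−f) ≈ 5.912 mg/L.
Regimen B: f = (1/2)^(27/30) ≈ 0.5359; Cmin,ss = (1454/195)·f/(1−f) ≈ 8.610 mg/L.
Difference ≈ 5.912 − 8.610 ≈ -2.698 mg/L.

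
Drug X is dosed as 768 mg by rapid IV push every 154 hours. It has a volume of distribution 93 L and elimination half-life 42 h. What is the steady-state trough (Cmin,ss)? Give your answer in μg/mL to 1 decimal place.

Over one 154-h interval, 154/42 ≈ 3.6667 half-lives elapse, leaving f ≈ 0.0787 of each dose.
At steady state, accumulation factor R = 1/(1 − e^(−kτ)) ≈ 1.0854.
Each bolus raises the concentration by D/Vd = 768/93 ≈ 8.258 μg/mL.
Steady-state peak Cmax,ss = C₀·R ≈ 8.258 × 1.0854 ≈ 8.963 μg/mL.
One interval later, Cmin,ss = Cmax,ss·e^(−kτ) ≈ 8.963 × 0.0787 ≈ 0.705 μg/mL.

0.7 μg/mL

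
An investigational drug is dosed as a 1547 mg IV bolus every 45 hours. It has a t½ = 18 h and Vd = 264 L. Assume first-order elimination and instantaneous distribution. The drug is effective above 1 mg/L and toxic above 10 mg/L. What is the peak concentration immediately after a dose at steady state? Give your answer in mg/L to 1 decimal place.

τ/t½ = 45/18 ≈ 2.5, so fraction remaining f = (1/2)^(45/18) ≈ 0.1768.
Accumulation ratio R = 1/(1 − f) ≈ 1/0.8232 ≈ 1.2148.
Single-dose peak C₀ = D/Vd = 1547/264 ≈ 5.860 mg/L.
Steady-state peak Cmax,ss = C₀·R ≈ 5.860 × 1.2148 ≈ 7.119 mg/L.
Peak 7.1 mg/L vs MTC 10 mg/L: below toxic threshold.

7.1 mg/L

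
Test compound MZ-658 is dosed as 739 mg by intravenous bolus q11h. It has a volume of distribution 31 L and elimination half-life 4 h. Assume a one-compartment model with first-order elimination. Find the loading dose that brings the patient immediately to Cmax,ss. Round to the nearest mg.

868 mg

f = (1/2)^(11/4) ≈ 0.148651; accumulation ratio R = 1/(1−f) ≈ 1.17461.
Loading dose to hit Cmax,ss on first dose: D_load = D_maint·R ≈ 739 × 1.17461 ≈ 868.04 mg.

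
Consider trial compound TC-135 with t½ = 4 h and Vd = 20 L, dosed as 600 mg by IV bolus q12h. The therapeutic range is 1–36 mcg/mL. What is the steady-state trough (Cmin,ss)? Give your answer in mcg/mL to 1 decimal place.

The dosing interval is 3 half-lives, so f = 2^(−3) = 0.125.
Accumulation ratio R = 1/(1 − f) = 1/0.875 = 8/7.
Single-dose peak C₀ = D/Vd = 600/20 = 30 mcg/mL.
Steady-state peak Cmax,ss = C₀·R = 30 × 8/7 ≈ 34.286 mcg/mL.
Steady-state trough Cmin,ss = Cmax,ss·f ≈ 34.286 × 0.125 ≈ 4.286 mcg/mL.
Trough 4.3 mcg/mL vs MEC 1 mcg/mL: adequate.

4.3 mcg/mL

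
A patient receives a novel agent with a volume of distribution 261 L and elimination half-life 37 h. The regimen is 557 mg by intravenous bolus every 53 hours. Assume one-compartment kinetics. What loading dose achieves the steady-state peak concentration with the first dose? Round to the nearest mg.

885 mg

f = (1/2)^(53/37) ≈ 0.370506; accumulation ratio R = 1/(1−f) ≈ 1.58858.
Loading dose to hit Cmax,ss on first dose: D_load = D_maint·R ≈ 557 × 1.58858 ≈ 884.84 mg.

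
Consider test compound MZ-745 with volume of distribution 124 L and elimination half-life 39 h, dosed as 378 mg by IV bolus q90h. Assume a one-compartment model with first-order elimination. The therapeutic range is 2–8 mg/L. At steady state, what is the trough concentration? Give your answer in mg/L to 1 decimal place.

0.8 mg/L

k = ln2/t½ = ln2/39 ≈ 0.017773 h⁻¹; fraction remaining f = e^(−kτ) = e^(−0.017773×90) ≈ 0.2020.
At steady state, accumulation factor R = 1/(1 − e^(−kτ)) ≈ 1.2531.
Each bolus raises the concentration by D/Vd = 378/124 ≈ 3.048 mg/L.
Steady-state peak Cmax,ss = C₀·R ≈ 3.048 × 1.2531 ≈ 3.819 mg/L.
Steady-state trough Cmin,ss = Cmax,ss·f ≈ 3.819 × 0.2020 ≈ 0.771 mg/L.
Trough 0.8 mg/L vs MEC 2 mg/L: subtherapeutic.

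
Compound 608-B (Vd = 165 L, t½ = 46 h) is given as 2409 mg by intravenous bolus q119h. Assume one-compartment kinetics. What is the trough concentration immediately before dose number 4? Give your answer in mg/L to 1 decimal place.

f = (1/2)^(τ/t½) = (1/2)^(119/46) ≈ 0.1664.
C₀ = D/Vd = 2409/165 ≈ 14.600 mg/L.
Before the 4th dose, 3 doses have been given. Superposition: Cmin = C₀·(f + f² + … + f^3).
≈ 14.600 × (0.1664 + 0.0277 + 0.0046) ≈ 14.600 × 0.1987 ≈ 2.901 mg/L.

2.9 mg/L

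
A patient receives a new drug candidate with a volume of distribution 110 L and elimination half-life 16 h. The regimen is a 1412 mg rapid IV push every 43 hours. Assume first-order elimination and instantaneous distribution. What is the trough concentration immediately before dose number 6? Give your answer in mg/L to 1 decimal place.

f = (1/2)^(τ/t½) = (1/2)^(43/16) ≈ 0.1552.
C₀ = D/Vd = 1412/110 ≈ 12.836 mg/L.
Before the 6th dose, 5 doses have been given. Superposition: Cmin = C₀·(f + f² + … + f^5).
≈ 12.836 × (0.1552 + 0.0241 + 0.0037 + 0.0006 + 0.0001) ≈ 12.836 × 0.1837 ≈ 2.358 mg/L.

2.4 mg/L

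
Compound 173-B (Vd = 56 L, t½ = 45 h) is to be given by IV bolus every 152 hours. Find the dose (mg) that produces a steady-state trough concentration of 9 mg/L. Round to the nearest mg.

4735 mg

τ/t½ = 152/45 ≈ 3.3778, so f = (1/2)^(152/45) ≈ 0.096203.
Cmin,ss = (D/Vd)·f/(1−f), so D = Cmin,ss·Vd·(1−f)/f.
D = 9 × 56 × (1−f)/f ≈ 9 × 56 × 9.39469 ≈ 4734.92 mg.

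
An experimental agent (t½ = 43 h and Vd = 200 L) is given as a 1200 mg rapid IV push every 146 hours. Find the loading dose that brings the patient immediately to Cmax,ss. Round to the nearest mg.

f = (1/2)^(146/43) ≈ 0.095038; accumulation ratio R = 1/(1−f) ≈ 1.10502.
Loading dose to hit Cmax,ss on first dose: D_load = D_maint·R ≈ 1200 × 1.10502 ≈ 1326.02 mg.

1326 mg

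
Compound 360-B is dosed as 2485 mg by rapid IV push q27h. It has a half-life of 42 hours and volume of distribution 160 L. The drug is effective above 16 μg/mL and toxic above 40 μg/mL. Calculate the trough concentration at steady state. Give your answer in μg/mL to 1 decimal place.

k = ln2/t½ = ln2/42 ≈ 0.016504 h⁻¹; fraction remaining f = e^(−kτ) = e^(−0.016504×27) ≈ 0.6404.
Accumulation ratio R = 1/(1 − f) ≈ 1/0.3596 ≈ 2.7809.
Single-dose peak C₀ = D/Vd = 2485/160 ≈ 15.531 μg/mL.
Cmax,ss = C₀/(1 − f) ≈ 15.531/0.3596 ≈ 43.190 μg/mL.
Steady-state trough Cmin,ss = Cmax,ss·f ≈ 43.190 × 0.6404 ≈ 27.659 μg/mL.
Trough 27.7 μg/mL vs MEC 16 μg/mL: adequate.

27.7 μg/mL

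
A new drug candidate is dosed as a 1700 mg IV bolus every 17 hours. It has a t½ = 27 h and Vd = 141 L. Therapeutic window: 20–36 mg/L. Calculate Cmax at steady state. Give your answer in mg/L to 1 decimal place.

34.1 mg/L

Over one 17-h interval, 17/27 ≈ 0.62963 half-lives elapse, leaving f ≈ 0.6463 of each dose.
At steady state, accumulation factor R = 1/(1 − e^(−kτ)) ≈ 2.8273.
Single-dose peak C₀ = D/Vd = 1700/141 ≈ 12.057 mg/L.
Cmax,ss = C₀/(1 − f) ≈ 12.057/0.3537 ≈ 34.088 mg/L.
Peak 34.1 mg/L vs MTC 36 mg/L: below toxic threshold.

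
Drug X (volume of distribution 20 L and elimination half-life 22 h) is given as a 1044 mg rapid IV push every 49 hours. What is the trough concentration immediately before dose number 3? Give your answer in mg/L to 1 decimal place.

f = (1/2)^(τ/t½) = (1/2)^(49/22) ≈ 0.2136.
C₀ = D/Vd = 1044/20 ≈ 52.200 mg/L.
Before the 3rd dose, 2 doses have been given. Superposition: Cmin = C₀·(f + f²).
≈ 52.200 × (0.2136 + 0.0456) ≈ 52.200 × 0.2592 ≈ 13.530 mg/L.

13.5 mg/L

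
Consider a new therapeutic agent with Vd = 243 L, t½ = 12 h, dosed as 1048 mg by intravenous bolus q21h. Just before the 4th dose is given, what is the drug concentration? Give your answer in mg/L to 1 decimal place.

f = (1/2)^(τ/t½) = (1/2)^(21/12) ≈ 0.2973.
C₀ = D/Vd = 1048/243 ≈ 4.313 mg/L.
Before the 4th dose, 3 doses have been given. Superposition: Cmin = C₀·(f + f² + … + f^3).
≈ 4.313 × (0.2973 + 0.0884 + 0.0263) ≈ 4.313 × 0.4120 ≈ 1.777 mg/L.

1.8 mg/L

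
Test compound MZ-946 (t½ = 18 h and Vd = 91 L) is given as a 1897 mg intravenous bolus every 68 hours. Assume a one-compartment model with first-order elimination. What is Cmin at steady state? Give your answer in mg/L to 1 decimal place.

Over one 68-h interval, 68/18 ≈ 3.7778 half-lives elapse, leaving f ≈ 0.0729 of each dose.
At steady state, accumulation factor R = 1/(1 − e^(−kτ)) ≈ 1.0786.
Single-dose peak C₀ = D/Vd = 1897/91 ≈ 20.846 mg/L.
Steady-state peak Cmax,ss = C₀·R ≈ 20.846 × 1.0786 ≈ 22.484 mg/L.
Steady-state trough Cmin,ss = Cmax,ss·f ≈ 22.484 × 0.0729 ≈ 1.639 mg/L.

1.6 mg/L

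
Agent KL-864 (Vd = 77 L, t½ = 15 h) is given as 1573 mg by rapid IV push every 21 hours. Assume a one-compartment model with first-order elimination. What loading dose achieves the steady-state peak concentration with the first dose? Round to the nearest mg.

f = (1/2)^(21/15) ≈ 0.378929; accumulation ratio R = 1/(1−f) ≈ 1.61012.
Loading dose to hit Cmax,ss on first dose: D_load = D_maint·R ≈ 1573 × 1.61012 ≈ 2532.72 mg.

2533 mg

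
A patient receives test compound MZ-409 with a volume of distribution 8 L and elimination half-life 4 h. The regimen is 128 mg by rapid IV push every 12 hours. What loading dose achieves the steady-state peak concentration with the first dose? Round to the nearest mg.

f = (1/2)^(12/4) ≈ 0.125000; accumulation ratio R = 1/(1−f) ≈ 1.14286.
Loading dose to hit Cmax,ss on first dose: D_load = D_maint·R ≈ 128 × 1.14286 ≈ 146.29 mg.

146 mg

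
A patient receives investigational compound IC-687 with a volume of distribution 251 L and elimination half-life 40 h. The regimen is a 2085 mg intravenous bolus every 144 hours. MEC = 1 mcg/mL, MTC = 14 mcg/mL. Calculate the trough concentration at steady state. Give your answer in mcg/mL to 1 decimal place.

0.7 mcg/mL

k = ln2/t½ = ln2/40 ≈ 0.017329 h⁻¹; fraction remaining f = e^(−kτ) = e^(−0.017329×144) ≈ 0.0825.
Accumulation ratio R = 1/(1 − f) ≈ 1/0.9175 ≈ 1.0899.
Each bolus raises the concentration by D/Vd = 2085/251 ≈ 8.307 mcg/mL.
Steady-state peak Cmax,ss = C₀·R ≈ 8.307 × 1.0899 ≈ 9.054 mcg/mL.
Steady-state trough Cmin,ss = Cmax,ss·f ≈ 9.054 × 0.0825 ≈ 0.747 mcg/mL.
Trough 0.7 mcg/mL vs MEC 1 mcg/mL: subtherapeutic.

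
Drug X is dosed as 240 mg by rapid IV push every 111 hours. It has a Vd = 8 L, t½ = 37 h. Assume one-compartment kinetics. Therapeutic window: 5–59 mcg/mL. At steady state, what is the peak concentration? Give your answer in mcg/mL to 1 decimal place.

τ = 111 h = 3 half-lives, so f = (1/2)^3 = 0.125.
Accumulation ratio R = 1/(1 − f) = 1/0.875 = 8/7.
Single-dose peak C₀ = D/Vd = 240/8 = 30 mcg/mL.
Steady-state peak Cmax,ss = C₀·R = 30 × 8/7 ≈ 34.286 mcg/mL.
Peak 34.3 mcg/mL vs MTC 59 mcg/mL: below toxic threshold.

34.3 mcg/mL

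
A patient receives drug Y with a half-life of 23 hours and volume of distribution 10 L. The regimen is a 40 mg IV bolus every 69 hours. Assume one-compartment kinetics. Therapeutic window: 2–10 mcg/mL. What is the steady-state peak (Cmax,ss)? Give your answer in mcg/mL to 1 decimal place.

τ = 69 h = 3 half-lives, so f = (1/2)^3 = 0.125.
Accumulation ratio R = 1/(1 − f) = 1/0.875 = 8/7.
Single-dose peak C₀ = D/Vd = 40/10 = 4 mcg/mL.
Steady-state peak Cmax,ss = C₀·R = 4 × 8/7 ≈ 4.571 mcg/mL.
Peak 4.6 mcg/mL vs MTC 10 mcg/mL: below toxic threshold.

4.6 mcg/mL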